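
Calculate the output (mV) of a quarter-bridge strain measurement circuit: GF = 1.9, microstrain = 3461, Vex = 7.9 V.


Quarter bridge output: Vout = (GF * epsilon * Vex) / 4.
Vout = (1.9 * 3461e-6 * 7.9) / 4
Vout = 0.05194961 / 4 V
Vout = 0.0129874 V = 12.9874 mV

12.9874 mV


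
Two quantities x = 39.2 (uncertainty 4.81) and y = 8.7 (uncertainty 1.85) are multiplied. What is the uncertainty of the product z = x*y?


For a product z = x*y, the relative uncertainty is:
uz/z = sqrt((ux/x)^2 + (uy/y)^2)
Relative uncertainties: ux/x = 4.81/39.2 = 0.122704
uy/y = 1.85/8.7 = 0.212644
z = 39.2 * 8.7 = 341.0
uz = 341.0 * sqrt(0.122704^2 + 0.212644^2) = 83.728

83.728


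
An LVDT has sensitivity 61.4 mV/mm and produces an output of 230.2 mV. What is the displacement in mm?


Displacement = Vout / sensitivity.
d = 230.2 / 61.4
d = 3.749 mm

3.749 mm


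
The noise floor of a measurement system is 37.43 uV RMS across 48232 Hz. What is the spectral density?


Noise spectral density = Vrms / sqrt(BW).
NSD = 37.43 / sqrt(48232)
NSD = 37.43 / 219.6178
NSD = 0.1704 uV/sqrt(Hz)

0.1704 uV/sqrt(Hz)


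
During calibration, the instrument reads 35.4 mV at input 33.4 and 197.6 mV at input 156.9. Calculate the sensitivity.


Sensitivity = (y2 - y1) / (x2 - x1).
S = (197.6 - 35.4) / (156.9 - 33.4)
S = 162.2 / 123.5
S = 1.3134 mV/unit

1.3134 mV/unit


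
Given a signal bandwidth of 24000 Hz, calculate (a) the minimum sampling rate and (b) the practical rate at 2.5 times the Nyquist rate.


By Nyquist theorem, fs_min = 2 * fmax.
fs_min = 2 * 24000 = 48000 Hz
Practical rate = 2.5 * fs_min = 2.5 * 48000 = 120000 Hz

fs_min = 48000 Hz, fs_practical = 120000 Hz


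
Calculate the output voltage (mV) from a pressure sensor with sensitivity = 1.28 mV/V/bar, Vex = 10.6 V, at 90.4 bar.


Output = sensitivity * Vex * P.
Vout = 1.28 * 10.6 * 90.4
Vout = 13.568 * 90.4
Vout = 1226.55 mV

1226.55 mV


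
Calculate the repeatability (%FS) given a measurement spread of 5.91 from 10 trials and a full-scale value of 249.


Repeatability = (spread / full scale) * 100%.
R = (5.91 / 249) * 100
R = 2.373 %FS

2.373 %FS


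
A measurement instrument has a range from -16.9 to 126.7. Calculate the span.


Span = upper range - lower range.
Span = 126.7 - (-16.9)
Span = 143.6

143.6


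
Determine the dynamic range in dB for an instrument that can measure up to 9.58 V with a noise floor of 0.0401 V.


Dynamic range = 20 * log10(Vmax / Vnoise).
DR = 20 * log10(9.58 / 0.0401)
DR = 20 * log10(238.9)
DR = 47.56 dB

47.56 dB


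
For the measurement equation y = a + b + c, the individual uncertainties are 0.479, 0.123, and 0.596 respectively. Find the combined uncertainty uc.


For a sum of independent quantities, uc = sqrt(u1^2 + u2^2 + u3^2).
uc = sqrt(0.479^2 + 0.123^2 + 0.596^2)
uc = sqrt(0.229441 + 0.015129 + 0.355216)
uc = 0.7745

0.7745


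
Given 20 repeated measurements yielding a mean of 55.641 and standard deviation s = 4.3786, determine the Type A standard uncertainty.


The standard uncertainty for Type A evaluation is u = s / sqrt(n).
u = 4.3786 / sqrt(20)
u = 4.3786 / 4.4721
u = 0.9791

0.9791


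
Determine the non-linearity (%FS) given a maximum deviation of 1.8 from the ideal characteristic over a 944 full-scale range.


Linearity error = (max deviation / full scale) * 100%.
Linearity = (1.8 / 944) * 100
Linearity = 0.191 %FS

0.191 %FS


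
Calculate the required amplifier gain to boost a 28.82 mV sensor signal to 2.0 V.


Gain = Vout / Vin (converting to same units).
G = 2.0 V / 28.82 mV
G = 2000.0 mV / 28.82 mV
G = 69.4

69.4


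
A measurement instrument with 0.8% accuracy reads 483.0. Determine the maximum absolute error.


Absolute error = (accuracy% / 100) * reading.
Error = (0.8 / 100) * 483.0
Error = 0.008 * 483.0
Error = 3.864

3.864


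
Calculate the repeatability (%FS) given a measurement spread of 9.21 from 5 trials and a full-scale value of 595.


Repeatability = (spread / full scale) * 100%.
R = (9.21 / 595) * 100
R = 1.548 %FS

1.548 %FS


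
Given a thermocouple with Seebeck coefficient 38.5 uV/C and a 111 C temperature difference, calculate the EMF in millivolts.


The thermocouple output V = sensitivity * dT.
V = 38.5 uV/C * 111 C
V = 4273.5 uV
V = 4.274 mV

4.274 mV


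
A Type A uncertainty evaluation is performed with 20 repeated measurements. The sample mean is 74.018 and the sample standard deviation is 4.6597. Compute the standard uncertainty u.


The standard uncertainty for Type A evaluation is u = s / sqrt(n).
u = 4.6597 / sqrt(20)
u = 4.6597 / 4.4721
u = 1.0419

1.0419


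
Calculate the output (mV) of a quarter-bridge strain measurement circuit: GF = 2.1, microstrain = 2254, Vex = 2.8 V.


Quarter bridge output: Vout = (GF * epsilon * Vex) / 4.
Vout = (2.1 * 2254e-6 * 2.8) / 4
Vout = 0.01325352 / 4 V
Vout = 0.00331338 V = 3.3134 mV

3.3134 mV


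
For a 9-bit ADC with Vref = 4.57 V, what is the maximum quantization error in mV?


The maximum quantization error is +/- LSB/2.
LSB = Vref / 2^n = 4.57 / 512 = 0.00892578 V
Max error = LSB / 2 = 0.00892578 / 2 = 0.00446289 V
Max error = 4.4629 mV

4.4629 mV


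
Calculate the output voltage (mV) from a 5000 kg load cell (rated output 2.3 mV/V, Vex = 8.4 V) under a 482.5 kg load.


Vout = rated_output * Vex * (load / capacity).
Vout = 2.3 * 8.4 * (482.5 / 5000)
Vout = 2.3 * 8.4 * 0.0965
Vout = 1.864 mV

1.864 mV


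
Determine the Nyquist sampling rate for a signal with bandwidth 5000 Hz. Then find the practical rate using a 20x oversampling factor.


By Nyquist theorem, fs_min = 2 * fmax.
fs_min = 2 * 5000 = 10000 Hz
Practical rate = 20 * fs_min = 20 * 10000 = 200000 Hz

fs_min = 10000 Hz, fs_practical = 200000 Hz


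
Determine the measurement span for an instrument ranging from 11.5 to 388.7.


Span = upper range - lower range.
Span = 388.7 - (11.5)
Span = 377.2

377.2


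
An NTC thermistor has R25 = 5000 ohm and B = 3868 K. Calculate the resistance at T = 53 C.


NTC thermistor equation: Rt = R25 * exp(B * (1/T - 1/T25)).
T in Kelvin: 326.15 K, T25 = 298.15 K
1/T - 1/T25 = 1/326.15 - 1/298.15 = -0.00028794
B * (1/T - 1/T25) = 3868 * -0.00028794 = -1.1138
Rt = 5000 * exp(-1.1138) = 1641.6 ohm

1641.6 ohm


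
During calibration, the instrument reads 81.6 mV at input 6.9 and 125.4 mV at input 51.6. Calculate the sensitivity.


Sensitivity = (y2 - y1) / (x2 - x1).
S = (125.4 - 81.6) / (51.6 - 6.9)
S = 43.8 / 44.7
S = 0.9799 mV/unit

0.9799 mV/unit


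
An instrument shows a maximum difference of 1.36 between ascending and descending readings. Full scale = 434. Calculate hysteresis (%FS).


Hysteresis = (max difference / full scale) * 100%.
H = (1.36 / 434) * 100
H = 0.313 %FS

0.313 %FS


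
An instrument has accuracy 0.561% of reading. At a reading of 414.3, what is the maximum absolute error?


Absolute error = (accuracy% / 100) * reading.
Error = (0.561 / 100) * 414.3
Error = 0.00561 * 414.3
Error = 2.3242

2.3242


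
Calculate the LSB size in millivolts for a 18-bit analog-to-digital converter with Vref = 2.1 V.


The resolution (LSB) of an ADC is Vref / 2^n.
LSB = 2.1 / 2^18
LSB = 2.1 / 262144
LSB = 8.01e-06 V = 0.00801086 mV

0.00801086 mV


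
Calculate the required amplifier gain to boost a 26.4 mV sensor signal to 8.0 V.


Gain = Vout / Vin (converting to same units).
G = 8.0 V / 26.4 mV
G = 8000.0 mV / 26.4 mV
G = 303.03

303.03


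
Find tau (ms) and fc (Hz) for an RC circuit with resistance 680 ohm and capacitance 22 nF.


Time constant: tau = R * C.
tau = 680 * 2.20e-08 = 1.496e-05 s
tau = 0.015 ms
Cutoff frequency: fc = 1 / (2*pi*R*C).
fc = 1 / (2*pi*1.496e-05) = 10638.7 Hz

tau = 0.015 ms, fc = 10638.7 Hz


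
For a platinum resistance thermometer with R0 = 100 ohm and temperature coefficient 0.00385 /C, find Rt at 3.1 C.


The RTD equation: Rt = R0 * (1 + alpha * T).
Rt = 100 * (1 + 0.00385 * 3.1)
Rt = 100 * (1 + 0.011935)
Rt = 100 * 1.011935
Rt = 101.194 ohm

101.194 ohm


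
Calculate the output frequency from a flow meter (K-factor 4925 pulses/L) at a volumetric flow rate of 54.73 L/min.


Frequency = K * Q / 60 (converting L/min to L/s).
f = 4925 * 54.73 / 60
f = 269545.25 / 60
f = 4492.42 Hz

4492.42 Hz


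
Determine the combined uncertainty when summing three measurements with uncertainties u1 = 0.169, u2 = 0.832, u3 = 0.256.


For a sum of independent quantities, uc = sqrt(u1^2 + u2^2 + u3^2).
uc = sqrt(0.169^2 + 0.832^2 + 0.256^2)
uc = sqrt(0.028561 + 0.692224 + 0.065536)
uc = 0.8867

0.8867


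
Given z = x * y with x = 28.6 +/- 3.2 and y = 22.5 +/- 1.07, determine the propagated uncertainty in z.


For a product z = x*y, the relative uncertainty is:
uz/z = sqrt((ux/x)^2 + (uy/y)^2)
Relative uncertainties: ux/x = 3.2/28.6 = 0.111888
uy/y = 1.07/22.5 = 0.047556
z = 28.6 * 22.5 = 643.5
uz = 643.5 * sqrt(0.111888^2 + 0.047556^2) = 78.234

78.234


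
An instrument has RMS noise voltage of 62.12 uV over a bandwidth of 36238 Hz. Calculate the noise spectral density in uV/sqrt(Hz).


Noise spectral density = Vrms / sqrt(BW).
NSD = 62.12 / sqrt(36238)
NSD = 62.12 / 190.3628
NSD = 0.3263 uV/sqrt(Hz)

0.3263 uV/sqrt(Hz)


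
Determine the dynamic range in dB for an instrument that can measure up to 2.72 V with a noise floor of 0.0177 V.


Dynamic range = 20 * log10(Vmax / Vnoise).
DR = 20 * log10(2.72 / 0.0177)
DR = 20 * log10(153.67)
DR = 43.73 dB

43.73 dB


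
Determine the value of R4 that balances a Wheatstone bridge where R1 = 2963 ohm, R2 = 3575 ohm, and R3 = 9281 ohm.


At balance: R1*R4 = R2*R3, so R4 = R2*R3/R1.
R4 = 3575 * 9281 / 2963
R4 = 33179575 / 2963
R4 = 11197.97 ohm

11197.97 ohm


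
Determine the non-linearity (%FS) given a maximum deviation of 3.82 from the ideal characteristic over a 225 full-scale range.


Linearity error = (max deviation / full scale) * 100%.
Linearity = (3.82 / 225) * 100
Linearity = 1.698 %FS

1.698 %FS


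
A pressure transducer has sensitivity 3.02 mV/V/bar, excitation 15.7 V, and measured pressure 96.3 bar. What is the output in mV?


Output = sensitivity * Vex * P.
Vout = 3.02 * 15.7 * 96.3
Vout = 47.414 * 96.3
Vout = 4565.97 mV

4565.97 mV


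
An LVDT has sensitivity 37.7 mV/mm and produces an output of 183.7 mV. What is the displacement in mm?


Displacement = Vout / sensitivity.
d = 183.7 / 37.7
d = 4.873 mm

4.873 mm


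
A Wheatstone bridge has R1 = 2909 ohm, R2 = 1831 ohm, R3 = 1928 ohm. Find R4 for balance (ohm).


At balance: R1*R4 = R2*R3, so R4 = R2*R3/R1.
R4 = 1831 * 1928 / 2909
R4 = 3530168 / 2909
R4 = 1213.53 ohm

1213.53 ohm


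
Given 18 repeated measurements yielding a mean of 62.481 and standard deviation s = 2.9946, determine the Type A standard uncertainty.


The standard uncertainty for Type A evaluation is u = s / sqrt(n).
u = 2.9946 / sqrt(18)
u = 2.9946 / 4.2426
u = 0.7058

0.7058


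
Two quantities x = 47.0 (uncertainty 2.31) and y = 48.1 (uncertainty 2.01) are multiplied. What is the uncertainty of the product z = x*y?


For a product z = x*y, the relative uncertainty is:
uz/z = sqrt((ux/x)^2 + (uy/y)^2)
Relative uncertainties: ux/x = 2.31/47.0 = 0.049149
uy/y = 2.01/48.1 = 0.041788
z = 47.0 * 48.1 = 2260.7
uz = 2260.7 * sqrt(0.049149^2 + 0.041788^2) = 145.843

145.843


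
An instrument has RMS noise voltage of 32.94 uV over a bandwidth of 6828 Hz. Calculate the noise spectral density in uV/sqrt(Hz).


Noise spectral density = Vrms / sqrt(BW).
NSD = 32.94 / sqrt(6828)
NSD = 32.94 / 82.6317
NSD = 0.3986 uV/sqrt(Hz)

0.3986 uV/sqrt(Hz)


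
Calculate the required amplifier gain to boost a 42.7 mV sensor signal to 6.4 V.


Gain = Vout / Vin (converting to same units).
G = 6.4 V / 42.7 mV
G = 6400.0 mV / 42.7 mV
G = 149.88

149.88


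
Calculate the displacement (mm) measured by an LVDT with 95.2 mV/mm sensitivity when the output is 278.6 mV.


Displacement = Vout / sensitivity.
d = 278.6 / 95.2
d = 2.926 mm

2.926 mm


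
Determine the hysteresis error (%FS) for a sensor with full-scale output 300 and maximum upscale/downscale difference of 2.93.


Hysteresis = (max difference / full scale) * 100%.
H = (2.93 / 300) * 100
H = 0.977 %FS

0.977 %FS


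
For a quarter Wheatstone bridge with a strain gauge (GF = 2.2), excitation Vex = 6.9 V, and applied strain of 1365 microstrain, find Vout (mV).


Quarter bridge output: Vout = (GF * epsilon * Vex) / 4.
Vout = (2.2 * 1365e-6 * 6.9) / 4
Vout = 0.0207207 / 4 V
Vout = 0.00518018 V = 5.1802 mV

5.1802 mV


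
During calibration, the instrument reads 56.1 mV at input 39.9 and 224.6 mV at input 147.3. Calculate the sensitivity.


Sensitivity = (y2 - y1) / (x2 - x1).
S = (224.6 - 56.1) / (147.3 - 39.9)
S = 168.5 / 107.4
S = 1.5689 mV/unit

1.5689 mV/unit


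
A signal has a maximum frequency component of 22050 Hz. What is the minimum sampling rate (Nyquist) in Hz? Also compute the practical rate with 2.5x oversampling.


By Nyquist theorem, fs_min = 2 * fmax.
fs_min = 2 * 22050 = 44100 Hz
Practical rate = 2.5 * fs_min = 2.5 * 44100 = 110250 Hz

fs_min = 44100 Hz, fs_practical = 110250 Hz


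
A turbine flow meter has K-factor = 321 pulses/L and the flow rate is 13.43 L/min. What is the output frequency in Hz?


Frequency = K * Q / 60 (converting L/min to L/s).
f = 321 * 13.43 / 60
f = 4311.03 / 60
f = 71.85 Hz

71.85 Hz


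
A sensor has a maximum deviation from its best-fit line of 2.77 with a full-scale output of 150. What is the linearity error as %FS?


Linearity error = (max deviation / full scale) * 100%.
Linearity = (2.77 / 150) * 100
Linearity = 1.847 %FS

1.847 %FS


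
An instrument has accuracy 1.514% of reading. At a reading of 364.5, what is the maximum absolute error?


Absolute error = (accuracy% / 100) * reading.
Error = (1.514 / 100) * 364.5
Error = 0.01514 * 364.5
Error = 5.5185

5.5185


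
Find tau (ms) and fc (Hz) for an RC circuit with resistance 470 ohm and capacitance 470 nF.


Time constant: tau = R * C.
tau = 470 * 4.70e-07 = 0.0002209 s
tau = 0.2209 ms
Cutoff frequency: fc = 1 / (2*pi*R*C).
fc = 1 / (2*pi*0.0002209) = 720.48 Hz

tau = 0.2209 ms, fc = 720.48 Hz


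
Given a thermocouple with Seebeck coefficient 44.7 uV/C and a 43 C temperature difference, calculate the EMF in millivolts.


The thermocouple output V = sensitivity * dT.
V = 44.7 uV/C * 43 C
V = 1922.1 uV
V = 1.922 mV

1.922 mV


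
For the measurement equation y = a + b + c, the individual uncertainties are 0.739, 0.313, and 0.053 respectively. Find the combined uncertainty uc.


For a sum of independent quantities, uc = sqrt(u1^2 + u2^2 + u3^2).
uc = sqrt(0.739^2 + 0.313^2 + 0.053^2)
uc = sqrt(0.546121 + 0.097969 + 0.002809)
uc = 0.8043

0.8043


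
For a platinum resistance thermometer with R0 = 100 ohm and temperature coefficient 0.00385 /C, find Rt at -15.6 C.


The RTD equation: Rt = R0 * (1 + alpha * T).
Rt = 100 * (1 + 0.00385 * -15.6)
Rt = 100 * (1 + -0.06006)
Rt = 100 * 0.93994
Rt = 93.994 ohm

93.994 ohm


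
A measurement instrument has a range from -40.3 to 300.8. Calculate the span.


Span = upper range - lower range.
Span = 300.8 - (-40.3)
Span = 341.1

341.1


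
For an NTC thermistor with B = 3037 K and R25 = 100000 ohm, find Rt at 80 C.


NTC thermistor equation: Rt = R25 * exp(B * (1/T - 1/T25)).
T in Kelvin: 353.15 K, T25 = 298.15 K
1/T - 1/T25 = 1/353.15 - 1/298.15 = -0.00052236
B * (1/T - 1/T25) = 3037 * -0.00052236 = -1.5864
Rt = 100000 * exp(-1.5864) = 20466.1 ohm

20466.1 ohm


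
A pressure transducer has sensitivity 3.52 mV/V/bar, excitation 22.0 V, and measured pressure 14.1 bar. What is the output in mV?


Output = sensitivity * Vex * P.
Vout = 3.52 * 22.0 * 14.1
Vout = 77.44 * 14.1
Vout = 1091.9 mV

1091.9 mV


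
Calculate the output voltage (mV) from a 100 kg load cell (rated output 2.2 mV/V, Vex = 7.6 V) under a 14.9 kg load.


Vout = rated_output * Vex * (load / capacity).
Vout = 2.2 * 7.6 * (14.9 / 100)
Vout = 2.2 * 7.6 * 0.149
Vout = 2.491 mV

2.491 mV


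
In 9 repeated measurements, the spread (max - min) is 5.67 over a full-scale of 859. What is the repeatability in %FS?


Repeatability = (spread / full scale) * 100%.
R = (5.67 / 859) * 100
R = 0.66 %FS

0.66 %FS


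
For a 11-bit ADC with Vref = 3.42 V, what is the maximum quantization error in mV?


The maximum quantization error is +/- LSB/2.
LSB = Vref / 2^n = 3.42 / 2048 = 0.00166992 V
Max error = LSB / 2 = 0.00166992 / 2 = 0.00083496 V
Max error = 0.835 mV

0.835 mV


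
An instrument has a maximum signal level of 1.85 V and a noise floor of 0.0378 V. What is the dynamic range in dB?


Dynamic range = 20 * log10(Vmax / Vnoise).
DR = 20 * log10(1.85 / 0.0378)
DR = 20 * log10(48.94)
DR = 33.79 dB

33.79 dB


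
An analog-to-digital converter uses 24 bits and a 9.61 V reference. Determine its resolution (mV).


The resolution (LSB) of an ADC is Vref / 2^n.
LSB = 9.61 / 2^24
LSB = 9.61 / 16777216
LSB = 5.7e-07 V = 0.0005728 mV

0.0005728 mV


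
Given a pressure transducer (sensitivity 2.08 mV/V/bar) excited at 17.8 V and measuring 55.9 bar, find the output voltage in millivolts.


Output = sensitivity * Vex * P.
Vout = 2.08 * 17.8 * 55.9
Vout = 37.024 * 55.9
Vout = 2069.64 mV

2069.64 mV


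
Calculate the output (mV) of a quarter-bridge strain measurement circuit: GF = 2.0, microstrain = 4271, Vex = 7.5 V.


Quarter bridge output: Vout = (GF * epsilon * Vex) / 4.
Vout = (2.0 * 4271e-6 * 7.5) / 4
Vout = 0.064065 / 4 V
Vout = 0.01601625 V = 16.0162 mV

16.0162 mV


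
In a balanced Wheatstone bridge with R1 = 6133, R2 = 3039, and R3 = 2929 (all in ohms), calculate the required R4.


At balance: R1*R4 = R2*R3, so R4 = R2*R3/R1.
R4 = 3039 * 2929 / 6133
R4 = 8901231 / 6133
R4 = 1451.37 ohm

1451.37 ohm


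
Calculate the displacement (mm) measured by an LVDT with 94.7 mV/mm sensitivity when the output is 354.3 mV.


Displacement = Vout / sensitivity.
d = 354.3 / 94.7
d = 3.741 mm

3.741 mm


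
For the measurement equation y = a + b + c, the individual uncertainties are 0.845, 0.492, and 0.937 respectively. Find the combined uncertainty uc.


For a sum of independent quantities, uc = sqrt(u1^2 + u2^2 + u3^2).
uc = sqrt(0.845^2 + 0.492^2 + 0.937^2)
uc = sqrt(0.714025 + 0.242064 + 0.877969)
uc = 1.3543

1.3543


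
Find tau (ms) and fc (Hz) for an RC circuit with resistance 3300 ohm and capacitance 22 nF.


Time constant: tau = R * C.
tau = 3300 * 2.20e-08 = 7.26e-05 s
tau = 0.0726 ms
Cutoff frequency: fc = 1 / (2*pi*R*C).
fc = 1 / (2*pi*7.26e-05) = 2192.22 Hz

tau = 0.0726 ms, fc = 2192.22 Hz


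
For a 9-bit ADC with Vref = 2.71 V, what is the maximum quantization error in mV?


The maximum quantization error is +/- LSB/2.
LSB = Vref / 2^n = 2.71 / 512 = 0.00529297 V
Max error = LSB / 2 = 0.00529297 / 2 = 0.00264648 V
Max error = 2.6465 mV

2.6465 mV


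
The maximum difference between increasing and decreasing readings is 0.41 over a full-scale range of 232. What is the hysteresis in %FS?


Hysteresis = (max difference / full scale) * 100%.
H = (0.41 / 232) * 100
H = 0.177 %FS

0.177 %FS


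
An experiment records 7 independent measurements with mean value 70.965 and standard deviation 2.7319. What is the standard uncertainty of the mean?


The standard uncertainty for Type A evaluation is u = s / sqrt(n).
u = 2.7319 / sqrt(7)
u = 2.7319 / 2.6458
u = 1.0326

1.0326


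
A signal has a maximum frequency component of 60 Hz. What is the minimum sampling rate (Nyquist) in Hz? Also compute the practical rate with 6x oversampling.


By Nyquist theorem, fs_min = 2 * fmax.
fs_min = 2 * 60 = 120 Hz
Practical rate = 6 * fs_min = 6 * 120 = 720 Hz

fs_min = 120 Hz, fs_practical = 720 Hz


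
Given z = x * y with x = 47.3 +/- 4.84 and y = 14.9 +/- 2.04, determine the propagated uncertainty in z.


For a product z = x*y, the relative uncertainty is:
uz/z = sqrt((ux/x)^2 + (uy/y)^2)
Relative uncertainties: ux/x = 4.84/47.3 = 0.102326
uy/y = 2.04/14.9 = 0.136913
z = 47.3 * 14.9 = 704.8
uz = 704.8 * sqrt(0.102326^2 + 0.136913^2) = 120.463

120.463


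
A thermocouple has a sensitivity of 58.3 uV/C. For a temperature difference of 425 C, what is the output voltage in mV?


The thermocouple output V = sensitivity * dT.
V = 58.3 uV/C * 425 C
V = 24777.5 uV
V = 24.777 mV

24.777 mV


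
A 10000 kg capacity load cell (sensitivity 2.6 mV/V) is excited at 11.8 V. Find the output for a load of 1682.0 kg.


Vout = rated_output * Vex * (load / capacity).
Vout = 2.6 * 11.8 * (1682.0 / 10000)
Vout = 2.6 * 11.8 * 0.1682
Vout = 5.16 mV

5.16 mV


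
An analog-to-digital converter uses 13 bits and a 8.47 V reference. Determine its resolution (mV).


The resolution (LSB) of an ADC is Vref / 2^n.
LSB = 8.47 / 2^13
LSB = 8.47 / 8192
LSB = 0.00103394 V = 1.03393555 mV

1.03393555 mV


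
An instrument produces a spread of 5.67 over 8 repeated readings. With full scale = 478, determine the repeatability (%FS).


Repeatability = (spread / full scale) * 100%.
R = (5.67 / 478) * 100
R = 1.186 %FS

1.186 %FS


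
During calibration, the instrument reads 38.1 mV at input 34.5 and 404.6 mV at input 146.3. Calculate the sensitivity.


Sensitivity = (y2 - y1) / (x2 - x1).
S = (404.6 - 38.1) / (146.3 - 34.5)
S = 366.5 / 111.8
S = 3.2782 mV/unit

3.2782 mV/unit


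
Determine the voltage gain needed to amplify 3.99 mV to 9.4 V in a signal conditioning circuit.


Gain = Vout / Vin (converting to same units).
G = 9.4 V / 3.99 mV
G = 9400.0 mV / 3.99 mV
G = 2355.89

2355.89


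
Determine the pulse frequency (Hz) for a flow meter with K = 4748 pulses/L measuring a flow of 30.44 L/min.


Frequency = K * Q / 60 (converting L/min to L/s).
f = 4748 * 30.44 / 60
f = 144529.12 / 60
f = 2408.82 Hz

2408.82 Hz


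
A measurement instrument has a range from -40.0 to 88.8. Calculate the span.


Span = upper range - lower range.
Span = 88.8 - (-40.0)
Span = 128.8

128.8


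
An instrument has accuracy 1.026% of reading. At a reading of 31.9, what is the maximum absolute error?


Absolute error = (accuracy% / 100) * reading.
Error = (1.026 / 100) * 31.9
Error = 0.01026 * 31.9
Error = 0.3273

0.3273


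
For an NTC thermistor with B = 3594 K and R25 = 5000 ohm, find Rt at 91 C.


NTC thermistor equation: Rt = R25 * exp(B * (1/T - 1/T25)).
T in Kelvin: 364.15 K, T25 = 298.15 K
1/T - 1/T25 = 1/364.15 - 1/298.15 = -0.0006079
B * (1/T - 1/T25) = 3594 * -0.0006079 = -2.1848
Rt = 5000 * exp(-2.1848) = 562.5 ohm

562.5 ohm


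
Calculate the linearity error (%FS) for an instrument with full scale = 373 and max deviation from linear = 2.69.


Linearity error = (max deviation / full scale) * 100%.
Linearity = (2.69 / 373) * 100
Linearity = 0.721 %FS

0.721 %FS


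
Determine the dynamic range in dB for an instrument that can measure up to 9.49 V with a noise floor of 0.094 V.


Dynamic range = 20 * log10(Vmax / Vnoise).
DR = 20 * log10(9.49 / 0.094)
DR = 20 * log10(100.96)
DR = 40.08 dB

40.08 dB


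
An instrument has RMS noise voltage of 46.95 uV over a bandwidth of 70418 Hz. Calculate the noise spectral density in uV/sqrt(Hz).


Noise spectral density = Vrms / sqrt(BW).
NSD = 46.95 / sqrt(70418)
NSD = 46.95 / 265.3639
NSD = 0.1769 uV/sqrt(Hz)

0.1769 uV/sqrt(Hz)


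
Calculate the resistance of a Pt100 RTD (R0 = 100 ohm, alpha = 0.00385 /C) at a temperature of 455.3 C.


The RTD equation: Rt = R0 * (1 + alpha * T).
Rt = 100 * (1 + 0.00385 * 455.3)
Rt = 100 * (1 + 1.752905)
Rt = 100 * 2.752905
Rt = 275.291 ohm

275.291 ohm


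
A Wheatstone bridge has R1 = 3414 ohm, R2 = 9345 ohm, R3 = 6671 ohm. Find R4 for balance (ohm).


At balance: R1*R4 = R2*R3, so R4 = R2*R3/R1.
R4 = 9345 * 6671 / 3414
R4 = 62340495 / 3414
R4 = 18260.25 ohm

18260.25 ohm


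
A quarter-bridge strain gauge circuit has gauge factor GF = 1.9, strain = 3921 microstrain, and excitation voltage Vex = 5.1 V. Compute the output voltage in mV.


Quarter bridge output: Vout = (GF * epsilon * Vex) / 4.
Vout = (1.9 * 3921e-6 * 5.1) / 4
Vout = 0.03799449 / 4 V
Vout = 0.00949862 V = 9.4986 mV

9.4986 mV


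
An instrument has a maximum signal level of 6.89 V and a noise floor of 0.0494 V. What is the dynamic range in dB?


Dynamic range = 20 * log10(Vmax / Vnoise).
DR = 20 * log10(6.89 / 0.0494)
DR = 20 * log10(139.47)
DR = 42.89 dB

42.89 dB


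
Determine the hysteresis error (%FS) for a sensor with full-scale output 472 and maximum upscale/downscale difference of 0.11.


Hysteresis = (max difference / full scale) * 100%.
H = (0.11 / 472) * 100
H = 0.023 %FS

0.023 %FS


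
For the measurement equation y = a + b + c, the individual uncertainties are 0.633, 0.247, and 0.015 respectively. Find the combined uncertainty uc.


For a sum of independent quantities, uc = sqrt(u1^2 + u2^2 + u3^2).
uc = sqrt(0.633^2 + 0.247^2 + 0.015^2)
uc = sqrt(0.400689 + 0.061009 + 0.000225)
uc = 0.6796

0.6796


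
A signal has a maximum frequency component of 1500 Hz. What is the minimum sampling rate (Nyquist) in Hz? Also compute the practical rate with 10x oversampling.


By Nyquist theorem, fs_min = 2 * fmax.
fs_min = 2 * 1500 = 3000 Hz
Practical rate = 10 * fs_min = 10 * 3000 = 30000 Hz

fs_min = 3000 Hz, fs_practical = 30000 Hz


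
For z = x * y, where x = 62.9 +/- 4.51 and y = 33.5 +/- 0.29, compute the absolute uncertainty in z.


For a product z = x*y, the relative uncertainty is:
uz/z = sqrt((ux/x)^2 + (uy/y)^2)
Relative uncertainties: ux/x = 4.51/62.9 = 0.071701
uy/y = 0.29/33.5 = 0.008657
z = 62.9 * 33.5 = 2107.2
uz = 2107.2 * sqrt(0.071701^2 + 0.008657^2) = 152.182

152.182


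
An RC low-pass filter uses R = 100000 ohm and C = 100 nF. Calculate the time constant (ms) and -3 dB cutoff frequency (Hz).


Time constant: tau = R * C.
tau = 100000 * 1.00e-07 = 0.01 s
tau = 10.0 ms
Cutoff frequency: fc = 1 / (2*pi*R*C).
fc = 1 / (2*pi*0.01) = 15.92 Hz

tau = 10.0 ms, fc = 15.92 Hz


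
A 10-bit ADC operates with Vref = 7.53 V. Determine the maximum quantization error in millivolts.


The maximum quantization error is +/- LSB/2.
LSB = Vref / 2^n = 7.53 / 1024 = 0.00735352 V
Max error = LSB / 2 = 0.00735352 / 2 = 0.00367676 V
Max error = 3.6768 mV

3.6768 mV


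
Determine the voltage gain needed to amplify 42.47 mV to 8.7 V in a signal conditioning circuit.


Gain = Vout / Vin (converting to same units).
G = 8.7 V / 42.47 mV
G = 8700.0 mV / 42.47 mV
G = 204.85

204.85


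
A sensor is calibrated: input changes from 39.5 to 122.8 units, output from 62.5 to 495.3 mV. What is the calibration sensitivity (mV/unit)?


Sensitivity = (y2 - y1) / (x2 - x1).
S = (495.3 - 62.5) / (122.8 - 39.5)
S = 432.8 / 83.3
S = 5.1957 mV/unit

5.1957 mV/unit


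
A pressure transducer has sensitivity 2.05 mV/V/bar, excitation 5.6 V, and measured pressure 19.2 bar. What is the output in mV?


Output = sensitivity * Vex * P.
Vout = 2.05 * 5.6 * 19.2
Vout = 11.48 * 19.2
Vout = 220.42 mV

220.42 mV


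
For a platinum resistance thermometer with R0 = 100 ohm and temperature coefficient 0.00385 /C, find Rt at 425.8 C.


The RTD equation: Rt = R0 * (1 + alpha * T).
Rt = 100 * (1 + 0.00385 * 425.8)
Rt = 100 * (1 + 1.63933)
Rt = 100 * 2.63933
Rt = 263.933 ohm

263.933 ohm


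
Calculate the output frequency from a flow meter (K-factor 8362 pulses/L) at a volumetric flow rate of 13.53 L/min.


Frequency = K * Q / 60 (converting L/min to L/s).
f = 8362 * 13.53 / 60
f = 113137.86 / 60
f = 1885.63 Hz

1885.63 Hz


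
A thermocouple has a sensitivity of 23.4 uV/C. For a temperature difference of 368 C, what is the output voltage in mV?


The thermocouple output V = sensitivity * dT.
V = 23.4 uV/C * 368 C
V = 8611.2 uV
V = 8.611 mV

8.611 mV


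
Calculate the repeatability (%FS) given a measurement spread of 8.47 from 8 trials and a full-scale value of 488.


Repeatability = (spread / full scale) * 100%.
R = (8.47 / 488) * 100
R = 1.736 %FS

1.736 %FS


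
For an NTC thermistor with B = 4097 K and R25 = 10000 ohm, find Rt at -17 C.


NTC thermistor equation: Rt = R25 * exp(B * (1/T - 1/T25)).
T in Kelvin: 256.15 K, T25 = 298.15 K
1/T - 1/T25 = 1/256.15 - 1/298.15 = 0.00054995
B * (1/T - 1/T25) = 4097 * 0.00054995 = 2.2531
Rt = 10000 * exp(2.2531) = 95174.7 ohm

95174.7 ohm


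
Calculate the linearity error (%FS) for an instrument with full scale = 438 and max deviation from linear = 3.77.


Linearity error = (max deviation / full scale) * 100%.
Linearity = (3.77 / 438) * 100
Linearity = 0.861 %FS

0.861 %FS


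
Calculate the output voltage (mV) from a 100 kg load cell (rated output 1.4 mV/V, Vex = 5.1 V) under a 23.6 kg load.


Vout = rated_output * Vex * (load / capacity).
Vout = 1.4 * 5.1 * (23.6 / 100)
Vout = 1.4 * 5.1 * 0.236
Vout = 1.685 mV

1.685 mV


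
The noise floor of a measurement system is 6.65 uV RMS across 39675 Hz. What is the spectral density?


Noise spectral density = Vrms / sqrt(BW).
NSD = 6.65 / sqrt(39675)
NSD = 6.65 / 199.1858
NSD = 0.0334 uV/sqrt(Hz)

0.0334 uV/sqrt(Hz)


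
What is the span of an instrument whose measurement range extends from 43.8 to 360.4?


Span = upper range - lower range.
Span = 360.4 - (43.8)
Span = 316.6

316.6


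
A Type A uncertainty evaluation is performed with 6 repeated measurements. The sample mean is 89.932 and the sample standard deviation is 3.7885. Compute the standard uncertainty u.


The standard uncertainty for Type A evaluation is u = s / sqrt(n).
u = 3.7885 / sqrt(6)
u = 3.7885 / 2.4495
u = 1.5466

1.5466


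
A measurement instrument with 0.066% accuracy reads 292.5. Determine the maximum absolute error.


Absolute error = (accuracy% / 100) * reading.
Error = (0.066 / 100) * 292.5
Error = 0.00066 * 292.5
Error = 0.193

0.193


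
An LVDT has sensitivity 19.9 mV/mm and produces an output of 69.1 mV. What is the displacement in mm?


Displacement = Vout / sensitivity.
d = 69.1 / 19.9
d = 3.472 mm

3.472 mm


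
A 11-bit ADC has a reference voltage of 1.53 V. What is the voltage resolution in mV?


The resolution (LSB) of an ADC is Vref / 2^n.
LSB = 1.53 / 2^11
LSB = 1.53 / 2048
LSB = 0.00074707 V = 0.74707031 mV

0.74707031 mV


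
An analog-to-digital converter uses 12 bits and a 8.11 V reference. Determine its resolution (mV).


The resolution (LSB) of an ADC is Vref / 2^n.
LSB = 8.11 / 2^12
LSB = 8.11 / 4096
LSB = 0.00197998 V = 1.97998047 mV

1.97998047 mV


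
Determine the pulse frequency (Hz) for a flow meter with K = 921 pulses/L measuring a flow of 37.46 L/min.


Frequency = K * Q / 60 (converting L/min to L/s).
f = 921 * 37.46 / 60
f = 34500.66 / 60
f = 575.01 Hz

575.01 Hz


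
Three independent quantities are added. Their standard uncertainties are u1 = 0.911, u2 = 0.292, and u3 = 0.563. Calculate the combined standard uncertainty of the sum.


For a sum of independent quantities, uc = sqrt(u1^2 + u2^2 + u3^2).
uc = sqrt(0.911^2 + 0.292^2 + 0.563^2)
uc = sqrt(0.829921 + 0.085264 + 0.316969)
uc = 1.11

1.11


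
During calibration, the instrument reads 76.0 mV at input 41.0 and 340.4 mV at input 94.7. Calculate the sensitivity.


Sensitivity = (y2 - y1) / (x2 - x1).
S = (340.4 - 76.0) / (94.7 - 41.0)
S = 264.4 / 53.7
S = 4.9236 mV/unit

4.9236 mV/unit


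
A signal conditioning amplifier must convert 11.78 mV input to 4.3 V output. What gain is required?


Gain = Vout / Vin (converting to same units).
G = 4.3 V / 11.78 mV
G = 4300.0 mV / 11.78 mV
G = 365.03

365.03


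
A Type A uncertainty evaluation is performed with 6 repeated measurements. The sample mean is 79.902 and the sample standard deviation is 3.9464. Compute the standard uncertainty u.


The standard uncertainty for Type A evaluation is u = s / sqrt(n).
u = 3.9464 / sqrt(6)
u = 3.9464 / 2.4495
u = 1.6111

1.6111


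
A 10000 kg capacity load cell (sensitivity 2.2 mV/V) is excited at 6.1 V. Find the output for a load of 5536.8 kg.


Vout = rated_output * Vex * (load / capacity).
Vout = 2.2 * 6.1 * (5536.8 / 10000)
Vout = 2.2 * 6.1 * 0.55368
Vout = 7.43 mV

7.43 mV


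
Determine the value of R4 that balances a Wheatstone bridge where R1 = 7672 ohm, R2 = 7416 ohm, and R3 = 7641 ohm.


At balance: R1*R4 = R2*R3, so R4 = R2*R3/R1.
R4 = 7416 * 7641 / 7672
R4 = 56665656 / 7672
R4 = 7386.03 ohm

7386.03 ohm


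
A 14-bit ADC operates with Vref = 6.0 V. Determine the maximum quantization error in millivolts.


The maximum quantization error is +/- LSB/2.
LSB = Vref / 2^n = 6.0 / 16384 = 0.00036621 V
Max error = LSB / 2 = 0.00036621 / 2 = 0.00018311 V
Max error = 0.1831 mV

0.1831 mV


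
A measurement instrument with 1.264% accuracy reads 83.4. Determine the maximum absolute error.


Absolute error = (accuracy% / 100) * reading.
Error = (1.264 / 100) * 83.4
Error = 0.01264 * 83.4
Error = 1.0542

1.0542


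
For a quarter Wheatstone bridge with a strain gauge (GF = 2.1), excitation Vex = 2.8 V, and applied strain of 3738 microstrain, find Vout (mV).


Quarter bridge output: Vout = (GF * epsilon * Vex) / 4.
Vout = (2.1 * 3738e-6 * 2.8) / 4
Vout = 0.02197944 / 4 V
Vout = 0.00549486 V = 5.4949 mV

5.4949 mV


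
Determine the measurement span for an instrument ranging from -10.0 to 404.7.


Span = upper range - lower range.
Span = 404.7 - (-10.0)
Span = 414.7

414.7


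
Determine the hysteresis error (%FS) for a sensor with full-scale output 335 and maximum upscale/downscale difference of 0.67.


Hysteresis = (max difference / full scale) * 100%.
H = (0.67 / 335) * 100
H = 0.2 %FS

0.2 %FS


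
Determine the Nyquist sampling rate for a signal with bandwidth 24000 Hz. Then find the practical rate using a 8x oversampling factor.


By Nyquist theorem, fs_min = 2 * fmax.
fs_min = 2 * 24000 = 48000 Hz
Practical rate = 8 * fs_min = 8 * 48000 = 384000 Hz

fs_min = 48000 Hz, fs_practical = 384000 Hz


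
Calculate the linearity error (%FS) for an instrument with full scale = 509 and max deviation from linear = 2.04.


Linearity error = (max deviation / full scale) * 100%.
Linearity = (2.04 / 509) * 100
Linearity = 0.401 %FS

0.401 %FS


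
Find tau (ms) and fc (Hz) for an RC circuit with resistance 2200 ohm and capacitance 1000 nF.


Time constant: tau = R * C.
tau = 2200 * 1.00e-06 = 0.0022 s
tau = 2.2 ms
Cutoff frequency: fc = 1 / (2*pi*R*C).
fc = 1 / (2*pi*0.0022) = 72.34 Hz

tau = 2.2 ms, fc = 72.34 Hz


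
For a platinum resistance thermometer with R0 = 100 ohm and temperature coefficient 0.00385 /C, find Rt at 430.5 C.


The RTD equation: Rt = R0 * (1 + alpha * T).
Rt = 100 * (1 + 0.00385 * 430.5)
Rt = 100 * (1 + 1.657425)
Rt = 100 * 2.657425
Rt = 265.743 ohm

265.743 ohm


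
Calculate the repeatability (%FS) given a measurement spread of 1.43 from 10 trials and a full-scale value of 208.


Repeatability = (spread / full scale) * 100%.
R = (1.43 / 208) * 100
R = 0.688 %FS

0.688 %FS


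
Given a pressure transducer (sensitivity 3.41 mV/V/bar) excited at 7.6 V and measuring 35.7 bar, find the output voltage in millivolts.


Output = sensitivity * Vex * P.
Vout = 3.41 * 7.6 * 35.7
Vout = 25.916 * 35.7
Vout = 925.2 mV

925.2 mV


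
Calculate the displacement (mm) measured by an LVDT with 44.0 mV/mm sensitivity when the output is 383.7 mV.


Displacement = Vout / sensitivity.
d = 383.7 / 44.0
d = 8.72 mm

8.72 mm


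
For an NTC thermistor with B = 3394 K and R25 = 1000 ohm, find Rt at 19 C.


NTC thermistor equation: Rt = R25 * exp(B * (1/T - 1/T25)).
T in Kelvin: 292.15 K, T25 = 298.15 K
1/T - 1/T25 = 1/292.15 - 1/298.15 = 6.888e-05
B * (1/T - 1/T25) = 3394 * 6.888e-05 = 0.2338
Rt = 1000 * exp(0.2338) = 1263.4 ohm

1263.4 ohm


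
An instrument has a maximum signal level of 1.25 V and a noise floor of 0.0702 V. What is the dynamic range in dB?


Dynamic range = 20 * log10(Vmax / Vnoise).
DR = 20 * log10(1.25 / 0.0702)
DR = 20 * log10(17.81)
DR = 25.01 dB

25.01 dB


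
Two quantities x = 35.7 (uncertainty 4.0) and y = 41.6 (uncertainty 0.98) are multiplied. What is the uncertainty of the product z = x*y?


For a product z = x*y, the relative uncertainty is:
uz/z = sqrt((ux/x)^2 + (uy/y)^2)
Relative uncertainties: ux/x = 4.0/35.7 = 0.112045
uy/y = 0.98/41.6 = 0.023558
z = 35.7 * 41.6 = 1485.1
uz = 1485.1 * sqrt(0.112045^2 + 0.023558^2) = 170.038

170.038


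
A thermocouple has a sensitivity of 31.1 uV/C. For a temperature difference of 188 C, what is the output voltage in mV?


The thermocouple output V = sensitivity * dT.
V = 31.1 uV/C * 188 C
V = 5846.8 uV
V = 5.847 mV

5.847 mV


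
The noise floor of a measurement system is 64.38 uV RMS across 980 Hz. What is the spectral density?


Noise spectral density = Vrms / sqrt(BW).
NSD = 64.38 / sqrt(980)
NSD = 64.38 / 31.305
NSD = 2.0565 uV/sqrt(Hz)

2.0565 uV/sqrt(Hz)


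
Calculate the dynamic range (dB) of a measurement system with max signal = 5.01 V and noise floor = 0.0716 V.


Dynamic range = 20 * log10(Vmax / Vnoise).
DR = 20 * log10(5.01 / 0.0716)
DR = 20 * log10(69.97)
DR = 36.9 dB

36.9 dB


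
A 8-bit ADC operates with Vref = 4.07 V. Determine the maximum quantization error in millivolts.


The maximum quantization error is +/- LSB/2.
LSB = Vref / 2^n = 4.07 / 256 = 0.01589844 V
Max error = LSB / 2 = 0.01589844 / 2 = 0.00794922 V
Max error = 7.9492 mV

7.9492 mV


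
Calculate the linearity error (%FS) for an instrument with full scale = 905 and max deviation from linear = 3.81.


Linearity error = (max deviation / full scale) * 100%.
Linearity = (3.81 / 905) * 100
Linearity = 0.421 %FS

0.421 %FS


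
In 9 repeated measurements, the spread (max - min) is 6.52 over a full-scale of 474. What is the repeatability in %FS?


Repeatability = (spread / full scale) * 100%.
R = (6.52 / 474) * 100
R = 1.376 %FS

1.376 %FS


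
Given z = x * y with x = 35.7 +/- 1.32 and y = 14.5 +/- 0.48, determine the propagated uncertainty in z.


For a product z = x*y, the relative uncertainty is:
uz/z = sqrt((ux/x)^2 + (uy/y)^2)
Relative uncertainties: ux/x = 1.32/35.7 = 0.036975
uy/y = 0.48/14.5 = 0.033103
z = 35.7 * 14.5 = 517.7
uz = 517.7 * sqrt(0.036975^2 + 0.033103^2) = 25.69

25.69


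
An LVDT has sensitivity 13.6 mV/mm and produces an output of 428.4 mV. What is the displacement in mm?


Displacement = Vout / sensitivity.
d = 428.4 / 13.6
d = 31.5 mm

31.5 mm


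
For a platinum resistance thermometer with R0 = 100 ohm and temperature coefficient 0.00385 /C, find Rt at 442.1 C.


The RTD equation: Rt = R0 * (1 + alpha * T).
Rt = 100 * (1 + 0.00385 * 442.1)
Rt = 100 * (1 + 1.702085)
Rt = 100 * 2.702085
Rt = 270.209 ohm

270.209 ohm


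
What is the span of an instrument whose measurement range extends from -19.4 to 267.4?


Span = upper range - lower range.
Span = 267.4 - (-19.4)
Span = 286.8

286.8


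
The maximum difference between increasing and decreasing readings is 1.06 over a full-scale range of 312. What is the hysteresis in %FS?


Hysteresis = (max difference / full scale) * 100%.
H = (1.06 / 312) * 100
H = 0.34 %FS

0.34 %FS


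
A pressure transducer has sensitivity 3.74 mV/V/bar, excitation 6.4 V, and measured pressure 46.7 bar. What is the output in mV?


Output = sensitivity * Vex * P.
Vout = 3.74 * 6.4 * 46.7
Vout = 23.936 * 46.7
Vout = 1117.81 mV

1117.81 mV


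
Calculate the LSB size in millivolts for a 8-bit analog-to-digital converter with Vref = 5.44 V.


The resolution (LSB) of an ADC is Vref / 2^n.
LSB = 5.44 / 2^8
LSB = 5.44 / 256
LSB = 0.02125 V = 21.25 mV

21.25 mV


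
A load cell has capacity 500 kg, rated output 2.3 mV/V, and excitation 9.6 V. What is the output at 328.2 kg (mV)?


Vout = rated_output * Vex * (load / capacity).
Vout = 2.3 * 9.6 * (328.2 / 500)
Vout = 2.3 * 9.6 * 0.6564
Vout = 14.493 mV

14.493 mV
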